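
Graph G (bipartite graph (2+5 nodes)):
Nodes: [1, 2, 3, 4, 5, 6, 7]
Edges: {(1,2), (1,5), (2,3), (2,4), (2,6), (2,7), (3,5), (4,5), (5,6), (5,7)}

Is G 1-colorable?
No, G is not 1-colorable

Edge (1,2) forces its endpoints to differ, so 1 color is not enough.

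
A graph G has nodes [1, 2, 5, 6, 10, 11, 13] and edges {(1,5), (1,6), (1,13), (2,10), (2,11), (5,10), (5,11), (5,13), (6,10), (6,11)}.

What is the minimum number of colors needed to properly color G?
Clique number ω(G) = 3 (lower bound: χ ≥ ω).
The clique on [1, 5, 13] has size 3, forcing χ ≥ 3, and the coloring below uses 3 colors, so χ(G) = 3.
A valid 3-coloring: color 1: [2, 5, 6]; color 2: [1, 10, 11]; color 3: [13].

χ(G) = 3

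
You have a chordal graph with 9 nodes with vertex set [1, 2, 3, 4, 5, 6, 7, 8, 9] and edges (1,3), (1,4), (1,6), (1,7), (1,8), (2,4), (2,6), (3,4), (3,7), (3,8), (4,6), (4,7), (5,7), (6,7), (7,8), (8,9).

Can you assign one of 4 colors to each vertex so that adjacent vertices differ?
A valid 4-coloring: color 1: [2, 7, 9]; color 2: [4, 5, 8]; color 3: [1]; color 4: [3, 6].
(χ(G) = 4 ≤ 4.)

Yes, G is 4-colorable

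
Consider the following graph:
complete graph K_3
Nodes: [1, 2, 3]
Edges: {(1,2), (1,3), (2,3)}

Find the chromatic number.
Clique number ω(G) = 3 (lower bound: χ ≥ ω).
The clique on [1, 2, 3] has size 3, forcing χ ≥ 3, and the coloring below uses 3 colors, so χ(G) = 3.
A valid 3-coloring: color 1: [1]; color 2: [2]; color 3: [3].

χ(G) = 3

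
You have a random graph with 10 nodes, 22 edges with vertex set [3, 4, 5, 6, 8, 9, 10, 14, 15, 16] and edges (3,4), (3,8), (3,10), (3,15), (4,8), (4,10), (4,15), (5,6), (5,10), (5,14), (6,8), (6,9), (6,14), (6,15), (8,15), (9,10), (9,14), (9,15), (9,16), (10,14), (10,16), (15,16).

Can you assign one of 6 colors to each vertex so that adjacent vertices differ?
A valid 6-coloring: color 1: [14, 15]; color 2: [4, 5, 9]; color 3: [6, 10]; color 4: [8, 16]; color 5: [3].
(χ(G) = 4 ≤ 6.)

Yes, G is 6-colorable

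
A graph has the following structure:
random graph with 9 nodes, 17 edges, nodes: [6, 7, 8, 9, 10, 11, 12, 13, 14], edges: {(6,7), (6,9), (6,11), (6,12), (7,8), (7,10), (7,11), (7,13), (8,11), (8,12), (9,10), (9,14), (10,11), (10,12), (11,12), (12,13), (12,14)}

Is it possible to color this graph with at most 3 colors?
Yes, G is 3-colorable

A valid 3-coloring: color 1: [7, 9, 12]; color 2: [11, 13, 14]; color 3: [6, 8, 10].
(χ(G) = 3 ≤ 3.)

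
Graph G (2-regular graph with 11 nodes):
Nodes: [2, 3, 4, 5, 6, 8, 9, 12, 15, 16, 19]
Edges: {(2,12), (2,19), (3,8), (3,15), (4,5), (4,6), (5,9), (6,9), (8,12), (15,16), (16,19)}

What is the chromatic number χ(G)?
χ(G) = 3

Clique number ω(G) = 2 (lower bound: χ ≥ ω).
Odd cycle [12, 2, 19, 16, 15, 3, 8] needs 3 colors (χ ≥ 3).
The coloring below uses 3 colors, so χ(G) = 3.
A valid 3-coloring: color 1: [3, 5, 6, 12, 16]; color 2: [4, 8, 9, 15, 19]; color 3: [2].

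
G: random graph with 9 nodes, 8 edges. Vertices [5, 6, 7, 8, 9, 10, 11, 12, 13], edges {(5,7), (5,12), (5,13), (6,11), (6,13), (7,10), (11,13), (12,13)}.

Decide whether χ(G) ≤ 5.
Yes, G is 5-colorable

A valid 5-coloring: color 1: [7, 8, 9, 13]; color 2: [5, 6, 10]; color 3: [11, 12].
(χ(G) = 3 ≤ 5.)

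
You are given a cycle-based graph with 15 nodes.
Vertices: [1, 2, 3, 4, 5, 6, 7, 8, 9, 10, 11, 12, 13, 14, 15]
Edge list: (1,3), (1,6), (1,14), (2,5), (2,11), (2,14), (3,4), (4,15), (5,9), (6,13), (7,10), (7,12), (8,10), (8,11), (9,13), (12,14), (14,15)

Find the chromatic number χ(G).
χ(G) = 3

Clique number ω(G) = 2 (lower bound: χ ≥ ω).
Odd cycle [12, 7, 10, 8, 11, 2, 14] needs 3 colors (χ ≥ 3).
The coloring below uses 3 colors, so χ(G) = 3.
A valid 3-coloring: color 1: [3, 5, 6, 7, 8, 14]; color 2: [1, 2, 4, 10, 12, 13]; color 3: [9, 11, 15].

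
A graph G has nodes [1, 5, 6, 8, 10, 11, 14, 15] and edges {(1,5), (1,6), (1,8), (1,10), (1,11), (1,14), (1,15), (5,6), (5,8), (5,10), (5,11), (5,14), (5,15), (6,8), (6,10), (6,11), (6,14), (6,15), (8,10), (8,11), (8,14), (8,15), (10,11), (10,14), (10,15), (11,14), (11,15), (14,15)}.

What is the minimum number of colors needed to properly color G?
Clique number ω(G) = 8 (lower bound: χ ≥ ω).
The clique on [1, 5, 6, 8, 10, 11, 14, 15] has size 8, forcing χ ≥ 8, and the coloring below uses 8 colors, so χ(G) = 8.
A valid 8-coloring: color 1: [10]; color 2: [14]; color 3: [5]; color 4: [6]; color 5: [15]; color 6: [11]; color 7: [8]; color 8: [1].

χ(G) = 8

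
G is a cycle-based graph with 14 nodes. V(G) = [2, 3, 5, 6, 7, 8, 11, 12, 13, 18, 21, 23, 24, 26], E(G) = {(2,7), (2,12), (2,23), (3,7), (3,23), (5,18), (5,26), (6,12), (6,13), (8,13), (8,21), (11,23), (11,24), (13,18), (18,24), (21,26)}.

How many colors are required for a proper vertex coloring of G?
χ(G) = 2

Clique number ω(G) = 2 (lower bound: χ ≥ ω).
The graph is bipartite (no odd cycle), so 2 colors suffice: χ(G) = 2.
A valid 2-coloring: color 1: [2, 3, 6, 8, 11, 18, 26]; color 2: [5, 7, 12, 13, 21, 23, 24].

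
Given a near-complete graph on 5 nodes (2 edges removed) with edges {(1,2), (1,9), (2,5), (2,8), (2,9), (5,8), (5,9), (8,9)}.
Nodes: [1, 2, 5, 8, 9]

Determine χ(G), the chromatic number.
χ(G) = 4

Clique number ω(G) = 4 (lower bound: χ ≥ ω).
The clique on [2, 5, 8, 9] has size 4, forcing χ ≥ 4, and the coloring below uses 4 colors, so χ(G) = 4.
A valid 4-coloring: color 1: [2]; color 2: [9]; color 3: [1, 8]; color 4: [5].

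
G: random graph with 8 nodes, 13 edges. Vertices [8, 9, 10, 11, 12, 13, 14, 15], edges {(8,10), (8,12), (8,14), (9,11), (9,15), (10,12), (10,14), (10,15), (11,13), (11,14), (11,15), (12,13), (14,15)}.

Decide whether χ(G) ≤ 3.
Yes, G is 3-colorable

A valid 3-coloring: color 1: [10, 11]; color 2: [9, 12, 14]; color 3: [8, 13, 15].
(χ(G) = 3 ≤ 3.)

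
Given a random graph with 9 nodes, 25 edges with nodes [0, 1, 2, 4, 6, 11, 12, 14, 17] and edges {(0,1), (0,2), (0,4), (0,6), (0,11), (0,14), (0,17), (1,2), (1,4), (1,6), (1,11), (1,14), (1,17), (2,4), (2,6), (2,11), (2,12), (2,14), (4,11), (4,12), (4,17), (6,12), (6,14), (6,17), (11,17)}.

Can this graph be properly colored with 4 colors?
The clique on vertices [0, 1, 4, 11, 17] has size 5 > 4, so it alone needs 5 colors.

No, G is not 4-colorable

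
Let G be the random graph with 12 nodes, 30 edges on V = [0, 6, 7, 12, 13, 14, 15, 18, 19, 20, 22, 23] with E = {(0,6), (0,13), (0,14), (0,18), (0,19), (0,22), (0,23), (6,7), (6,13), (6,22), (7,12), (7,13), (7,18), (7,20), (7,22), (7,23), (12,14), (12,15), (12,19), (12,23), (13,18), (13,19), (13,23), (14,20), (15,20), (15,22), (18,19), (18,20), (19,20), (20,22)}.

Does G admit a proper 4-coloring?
Yes, G is 4-colorable

A valid 4-coloring: color 1: [0, 7, 15]; color 2: [12, 13, 20]; color 3: [14, 18, 22, 23]; color 4: [6, 19].
(χ(G) = 4 ≤ 4.)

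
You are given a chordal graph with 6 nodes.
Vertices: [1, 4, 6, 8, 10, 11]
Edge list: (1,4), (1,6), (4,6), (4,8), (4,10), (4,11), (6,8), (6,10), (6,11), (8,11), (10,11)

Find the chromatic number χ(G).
χ(G) = 4

Clique number ω(G) = 4 (lower bound: χ ≥ ω).
The clique on [4, 6, 8, 11] has size 4, forcing χ ≥ 4, and the coloring below uses 4 colors, so χ(G) = 4.
A valid 4-coloring: color 1: [4]; color 2: [6]; color 3: [1, 11]; color 4: [8, 10].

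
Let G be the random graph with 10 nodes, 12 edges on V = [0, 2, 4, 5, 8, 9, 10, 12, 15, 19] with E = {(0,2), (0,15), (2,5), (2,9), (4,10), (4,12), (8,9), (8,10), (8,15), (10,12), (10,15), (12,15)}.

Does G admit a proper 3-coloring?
A valid 3-coloring: color 1: [0, 5, 9, 10, 19]; color 2: [2, 4, 15]; color 3: [8, 12].
(χ(G) = 3 ≤ 3.)

Yes, G is 3-colorable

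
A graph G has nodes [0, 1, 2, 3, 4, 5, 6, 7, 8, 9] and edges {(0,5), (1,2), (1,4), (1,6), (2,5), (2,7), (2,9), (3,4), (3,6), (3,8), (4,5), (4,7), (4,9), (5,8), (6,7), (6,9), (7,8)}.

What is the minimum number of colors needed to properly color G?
Clique number ω(G) = 2 (lower bound: χ ≥ ω).
The graph is bipartite (no odd cycle), so 2 colors suffice: χ(G) = 2.
A valid 2-coloring: color 1: [0, 2, 4, 6, 8]; color 2: [1, 3, 5, 7, 9].

χ(G) = 2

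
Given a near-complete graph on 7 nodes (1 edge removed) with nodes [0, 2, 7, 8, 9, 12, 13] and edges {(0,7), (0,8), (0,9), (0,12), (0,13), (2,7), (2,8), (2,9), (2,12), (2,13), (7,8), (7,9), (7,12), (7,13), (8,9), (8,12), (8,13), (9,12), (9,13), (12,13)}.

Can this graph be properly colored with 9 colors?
Yes, G is 9-colorable

A valid 9-coloring: color 1: [7]; color 2: [8]; color 3: [12]; color 4: [13]; color 5: [9]; color 6: [0, 2].
(χ(G) = 6 ≤ 9.)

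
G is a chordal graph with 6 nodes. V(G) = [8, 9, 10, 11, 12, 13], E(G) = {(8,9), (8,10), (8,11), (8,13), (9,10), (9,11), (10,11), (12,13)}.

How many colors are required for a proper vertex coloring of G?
Clique number ω(G) = 4 (lower bound: χ ≥ ω).
The clique on [8, 9, 10, 11] has size 4, forcing χ ≥ 4, and the coloring below uses 4 colors, so χ(G) = 4.
A valid 4-coloring: color 1: [8, 12]; color 2: [10, 13]; color 3: [11]; color 4: [9].

χ(G) = 4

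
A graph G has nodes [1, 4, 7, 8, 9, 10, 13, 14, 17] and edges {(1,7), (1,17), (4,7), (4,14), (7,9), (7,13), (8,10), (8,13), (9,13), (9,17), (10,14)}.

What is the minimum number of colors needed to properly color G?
Clique number ω(G) = 3 (lower bound: χ ≥ ω).
The clique on [7, 9, 13] has size 3, forcing χ ≥ 3, and the coloring below uses 3 colors, so χ(G) = 3.
A valid 3-coloring: color 1: [7, 8, 14, 17]; color 2: [1, 4, 10, 13]; color 3: [9].

χ(G) = 3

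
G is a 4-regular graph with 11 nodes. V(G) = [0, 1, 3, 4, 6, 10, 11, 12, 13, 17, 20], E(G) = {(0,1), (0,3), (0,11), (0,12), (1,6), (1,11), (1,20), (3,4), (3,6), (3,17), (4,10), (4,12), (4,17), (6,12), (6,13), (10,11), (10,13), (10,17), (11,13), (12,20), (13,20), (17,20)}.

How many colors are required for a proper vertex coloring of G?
Clique number ω(G) = 3 (lower bound: χ ≥ ω).
The clique on [0, 1, 11] has size 3, forcing χ ≥ 3, and the coloring below uses 3 colors, so χ(G) = 3.
A valid 3-coloring: color 1: [1, 3, 10, 12]; color 2: [0, 13, 17]; color 3: [4, 6, 11, 20].

χ(G) = 3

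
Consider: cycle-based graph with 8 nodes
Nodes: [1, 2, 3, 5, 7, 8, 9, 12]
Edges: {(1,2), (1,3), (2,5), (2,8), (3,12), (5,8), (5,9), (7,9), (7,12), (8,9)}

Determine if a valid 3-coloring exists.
Yes, G is 3-colorable

A valid 3-coloring: color 1: [2, 3, 9]; color 2: [1, 8, 12]; color 3: [5, 7].
(χ(G) = 3 ≤ 3.)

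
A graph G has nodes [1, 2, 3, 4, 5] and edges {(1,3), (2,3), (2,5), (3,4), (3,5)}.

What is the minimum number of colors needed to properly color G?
Clique number ω(G) = 3 (lower bound: χ ≥ ω).
The clique on [2, 3, 5] has size 3, forcing χ ≥ 3, and the coloring below uses 3 colors, so χ(G) = 3.
A valid 3-coloring: color 1: [3]; color 2: [1, 2, 4]; color 3: [5].

χ(G) = 3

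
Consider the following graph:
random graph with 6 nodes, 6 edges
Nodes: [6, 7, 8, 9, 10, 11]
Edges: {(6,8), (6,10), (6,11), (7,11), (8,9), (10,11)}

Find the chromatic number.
Clique number ω(G) = 3 (lower bound: χ ≥ ω).
The clique on [6, 10, 11] has size 3, forcing χ ≥ 3, and the coloring below uses 3 colors, so χ(G) = 3.
A valid 3-coloring: color 1: [6, 7, 9]; color 2: [8, 11]; color 3: [10].

χ(G) = 3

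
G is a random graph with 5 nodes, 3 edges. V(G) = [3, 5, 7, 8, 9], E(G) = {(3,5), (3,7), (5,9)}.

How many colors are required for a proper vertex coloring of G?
χ(G) = 2

Clique number ω(G) = 2 (lower bound: χ ≥ ω).
The graph is bipartite (no odd cycle), so 2 colors suffice: χ(G) = 2.
A valid 2-coloring: color 1: [5, 7, 8]; color 2: [3, 9].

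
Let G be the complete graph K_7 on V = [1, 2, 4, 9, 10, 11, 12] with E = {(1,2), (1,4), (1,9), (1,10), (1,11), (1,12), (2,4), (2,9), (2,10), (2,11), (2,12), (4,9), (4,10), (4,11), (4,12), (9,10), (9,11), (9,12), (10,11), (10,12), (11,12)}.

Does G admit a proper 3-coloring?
The clique on vertices [1, 2, 4, 9, 10, 11, 12] has size 7 > 3, so it alone needs 7 colors.

No, G is not 3-colorable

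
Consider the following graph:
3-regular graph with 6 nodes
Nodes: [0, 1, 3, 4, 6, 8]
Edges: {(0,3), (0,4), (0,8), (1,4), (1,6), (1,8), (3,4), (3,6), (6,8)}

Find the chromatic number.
Clique number ω(G) = 3 (lower bound: χ ≥ ω).
The clique on [0, 3, 4] has size 3, forcing χ ≥ 3, and the coloring below uses 3 colors, so χ(G) = 3.
A valid 3-coloring: color 1: [0, 1]; color 2: [3, 8]; color 3: [4, 6].

χ(G) = 3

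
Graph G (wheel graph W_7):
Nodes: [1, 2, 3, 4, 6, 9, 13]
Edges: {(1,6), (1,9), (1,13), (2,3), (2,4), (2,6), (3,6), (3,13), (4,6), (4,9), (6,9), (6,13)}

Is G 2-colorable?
The clique on vertices [1, 6, 9] has size 3 > 2, so it alone needs 3 colors.

No, G is not 2-colorable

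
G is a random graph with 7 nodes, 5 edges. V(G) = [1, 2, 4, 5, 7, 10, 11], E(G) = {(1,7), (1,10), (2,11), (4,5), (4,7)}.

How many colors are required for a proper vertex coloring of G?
χ(G) = 2

Clique number ω(G) = 2 (lower bound: χ ≥ ω).
The graph is bipartite (no odd cycle), so 2 colors suffice: χ(G) = 2.
A valid 2-coloring: color 1: [1, 2, 4]; color 2: [5, 7, 10, 11].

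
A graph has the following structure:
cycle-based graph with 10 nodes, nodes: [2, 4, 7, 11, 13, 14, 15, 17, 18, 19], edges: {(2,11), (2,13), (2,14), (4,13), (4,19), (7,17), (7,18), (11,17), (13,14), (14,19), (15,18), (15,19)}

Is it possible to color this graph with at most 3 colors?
Yes, G is 3-colorable

A valid 3-coloring: color 1: [7, 11, 13, 19]; color 2: [4, 14, 17, 18]; color 3: [2, 15].
(χ(G) = 3 ≤ 3.)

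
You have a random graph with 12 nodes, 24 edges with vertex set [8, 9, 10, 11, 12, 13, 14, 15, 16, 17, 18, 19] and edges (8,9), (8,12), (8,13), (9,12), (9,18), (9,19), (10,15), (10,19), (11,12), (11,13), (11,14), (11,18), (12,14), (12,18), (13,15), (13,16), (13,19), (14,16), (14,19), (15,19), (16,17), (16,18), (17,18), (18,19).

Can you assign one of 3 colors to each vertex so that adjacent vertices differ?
No, G is not 3-colorable

Suppose a proper 3-coloring c exists. The clique [8, 9, 12] takes 3 distinct colors; by symmetry let c(8) = 1, c(9) = 2, c(12) = 3.
- Vertex 18: neighbors [9, 12] already have colors [2, 3] ⇒ c(18) = 1.
- Vertex 19: neighbors [18, 9] already have colors [1, 2] ⇒ c(19) = 3.
- Vertex 13: neighbors [8, 19] already have colors [1, 3] ⇒ c(13) = 2.
- Vertex 11: neighbors [18, 13, 12] already have colors [1, 2, 3] — all 3 colors blocked. Contradiction.
The forced assignments end in a contradiction, so G has no proper 3-coloring (χ ≥ 4).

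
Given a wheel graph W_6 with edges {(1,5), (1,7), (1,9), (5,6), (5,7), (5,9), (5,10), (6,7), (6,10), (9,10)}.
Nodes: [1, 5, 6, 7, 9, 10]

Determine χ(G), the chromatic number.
χ(G) = 4

Clique number ω(G) = 3 (lower bound: χ ≥ ω).
Odd cycle [9, 10, 6, 7, 1] needs 3 colors (χ ≥ 3).
Vertex 5 is adjacent to every vertex of [1, 6, 7, 9, 10], which already need 3 colors among themselves, so 5 needs a new color (χ ≥ 4).
The coloring below uses 4 colors, so χ(G) = 4.
A valid 4-coloring: color 1: [5]; color 2: [7, 9]; color 3: [1, 10]; color 4: [6].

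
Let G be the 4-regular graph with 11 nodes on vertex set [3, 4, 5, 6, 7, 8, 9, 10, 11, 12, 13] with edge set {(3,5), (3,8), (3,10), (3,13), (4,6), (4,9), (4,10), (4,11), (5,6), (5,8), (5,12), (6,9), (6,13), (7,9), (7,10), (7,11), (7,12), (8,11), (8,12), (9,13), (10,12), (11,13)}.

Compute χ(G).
Clique number ω(G) = 3 (lower bound: χ ≥ ω).
The clique on [3, 5, 8] has size 3, forcing χ ≥ 3, and the coloring below uses 3 colors, so χ(G) = 3.
A valid 3-coloring: color 1: [3, 6, 11, 12]; color 2: [4, 7, 8, 13]; color 3: [5, 9, 10].

χ(G) = 3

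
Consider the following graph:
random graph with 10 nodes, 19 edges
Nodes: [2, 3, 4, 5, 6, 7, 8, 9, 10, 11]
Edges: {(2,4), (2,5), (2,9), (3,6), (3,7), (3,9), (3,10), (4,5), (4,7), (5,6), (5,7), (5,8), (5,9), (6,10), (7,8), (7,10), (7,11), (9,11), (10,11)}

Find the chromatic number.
χ(G) = 3

Clique number ω(G) = 3 (lower bound: χ ≥ ω).
The clique on [7, 10, 11] has size 3, forcing χ ≥ 3, and the coloring below uses 3 colors, so χ(G) = 3.
A valid 3-coloring: color 1: [2, 6, 7]; color 2: [3, 5, 11]; color 3: [4, 8, 9, 10].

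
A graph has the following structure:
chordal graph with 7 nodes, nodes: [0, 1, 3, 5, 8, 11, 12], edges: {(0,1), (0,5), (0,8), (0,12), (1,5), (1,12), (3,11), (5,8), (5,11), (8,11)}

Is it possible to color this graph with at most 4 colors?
A valid 4-coloring: color 1: [0, 11]; color 2: [3, 5, 12]; color 3: [1, 8].
(χ(G) = 3 ≤ 4.)

Yes, G is 4-colorable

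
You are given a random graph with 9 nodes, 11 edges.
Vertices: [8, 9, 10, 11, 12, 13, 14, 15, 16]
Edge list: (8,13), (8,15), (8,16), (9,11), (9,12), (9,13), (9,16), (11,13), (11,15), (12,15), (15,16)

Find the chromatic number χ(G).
Clique number ω(G) = 3 (lower bound: χ ≥ ω).
The clique on [8, 15, 16] has size 3, forcing χ ≥ 3, and the coloring below uses 3 colors, so χ(G) = 3.
A valid 3-coloring: color 1: [9, 10, 14, 15]; color 2: [8, 11, 12]; color 3: [13, 16].

χ(G) = 3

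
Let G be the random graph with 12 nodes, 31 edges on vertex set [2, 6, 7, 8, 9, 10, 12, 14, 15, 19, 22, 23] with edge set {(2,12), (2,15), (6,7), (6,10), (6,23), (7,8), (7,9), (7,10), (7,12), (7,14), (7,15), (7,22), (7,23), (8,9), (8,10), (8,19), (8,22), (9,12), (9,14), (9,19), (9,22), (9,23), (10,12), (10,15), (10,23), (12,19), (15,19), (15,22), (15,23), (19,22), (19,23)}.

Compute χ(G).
Clique number ω(G) = 4 (lower bound: χ ≥ ω).
The clique on [8, 9, 19, 22] has size 4, forcing χ ≥ 4, and the coloring below uses 4 colors, so χ(G) = 4.
A valid 4-coloring: color 1: [2, 7, 19]; color 2: [6, 9, 15]; color 3: [8, 12, 14, 23]; color 4: [10, 22].

χ(G) = 4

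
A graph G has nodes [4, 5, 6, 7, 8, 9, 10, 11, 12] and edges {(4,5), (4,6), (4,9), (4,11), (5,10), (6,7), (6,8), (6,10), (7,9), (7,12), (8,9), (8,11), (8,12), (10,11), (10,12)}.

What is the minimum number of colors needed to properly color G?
Clique number ω(G) = 2 (lower bound: χ ≥ ω).
The graph is bipartite (no odd cycle), so 2 colors suffice: χ(G) = 2.
A valid 2-coloring: color 1: [5, 6, 9, 11, 12]; color 2: [4, 7, 8, 10].

χ(G) = 2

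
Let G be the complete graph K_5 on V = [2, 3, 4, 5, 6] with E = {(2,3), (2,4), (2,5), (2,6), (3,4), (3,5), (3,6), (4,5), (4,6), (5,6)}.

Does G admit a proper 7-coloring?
A valid 7-coloring: color 1: [3]; color 2: [2]; color 3: [4]; color 4: [6]; color 5: [5].
(χ(G) = 5 ≤ 7.)

Yes, G is 7-colorable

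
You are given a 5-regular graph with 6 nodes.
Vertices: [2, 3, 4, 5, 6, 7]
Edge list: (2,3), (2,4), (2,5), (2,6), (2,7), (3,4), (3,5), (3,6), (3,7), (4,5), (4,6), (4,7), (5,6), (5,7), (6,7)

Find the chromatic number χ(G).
χ(G) = 6

Clique number ω(G) = 6 (lower bound: χ ≥ ω).
The clique on [2, 3, 4, 5, 6, 7] has size 6, forcing χ ≥ 6, and the coloring below uses 6 colors, so χ(G) = 6.
A valid 6-coloring: color 1: [5]; color 2: [7]; color 3: [2]; color 4: [3]; color 5: [4]; color 6: [6].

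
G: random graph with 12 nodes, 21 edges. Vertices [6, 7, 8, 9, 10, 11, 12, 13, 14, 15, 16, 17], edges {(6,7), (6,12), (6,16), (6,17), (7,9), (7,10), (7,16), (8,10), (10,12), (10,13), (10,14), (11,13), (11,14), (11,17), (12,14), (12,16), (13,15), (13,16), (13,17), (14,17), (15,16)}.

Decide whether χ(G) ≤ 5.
Yes, G is 5-colorable

A valid 5-coloring: color 1: [9, 10, 11, 16]; color 2: [6, 8, 13, 14]; color 3: [7, 12, 15, 17].
(χ(G) = 3 ≤ 5.)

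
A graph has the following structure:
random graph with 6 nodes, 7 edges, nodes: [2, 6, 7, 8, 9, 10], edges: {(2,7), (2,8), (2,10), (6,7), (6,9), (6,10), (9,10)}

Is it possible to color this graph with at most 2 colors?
No, G is not 2-colorable

The clique on vertices [6, 9, 10] has size 3 > 2, so it alone needs 3 colors.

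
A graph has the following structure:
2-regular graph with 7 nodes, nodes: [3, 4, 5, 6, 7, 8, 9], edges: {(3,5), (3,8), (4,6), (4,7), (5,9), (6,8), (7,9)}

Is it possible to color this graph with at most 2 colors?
No, G is not 2-colorable

Odd cycle [7, 9, 5, 3, 8, 6, 4] needs 3 colors (χ ≥ 3).
Hence χ(G) ≥ 3 > 2, so no proper 2-coloring exists.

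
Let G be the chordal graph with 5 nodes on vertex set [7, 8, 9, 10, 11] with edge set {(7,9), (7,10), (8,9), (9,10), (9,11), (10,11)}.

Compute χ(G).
χ(G) = 3

Clique number ω(G) = 3 (lower bound: χ ≥ ω).
The clique on [9, 10, 11] has size 3, forcing χ ≥ 3, and the coloring below uses 3 colors, so χ(G) = 3.
A valid 3-coloring: color 1: [9]; color 2: [8, 10]; color 3: [7, 11].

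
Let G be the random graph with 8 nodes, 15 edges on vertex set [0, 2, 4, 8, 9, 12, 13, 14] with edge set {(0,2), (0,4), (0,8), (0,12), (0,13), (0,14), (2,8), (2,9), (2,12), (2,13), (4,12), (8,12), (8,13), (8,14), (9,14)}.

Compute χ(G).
χ(G) = 4

Clique number ω(G) = 4 (lower bound: χ ≥ ω).
The clique on [0, 2, 8, 12] has size 4, forcing χ ≥ 4, and the coloring below uses 4 colors, so χ(G) = 4.
A valid 4-coloring: color 1: [0, 9]; color 2: [2, 4, 14]; color 3: [8]; color 4: [12, 13].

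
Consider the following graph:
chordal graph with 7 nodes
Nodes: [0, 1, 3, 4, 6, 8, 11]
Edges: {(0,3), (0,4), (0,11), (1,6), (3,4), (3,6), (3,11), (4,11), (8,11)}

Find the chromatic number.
χ(G) = 4

Clique number ω(G) = 4 (lower bound: χ ≥ ω).
The clique on [0, 3, 4, 11] has size 4, forcing χ ≥ 4, and the coloring below uses 4 colors, so χ(G) = 4.
A valid 4-coloring: color 1: [1, 3, 8]; color 2: [6, 11]; color 3: [4]; color 4: [0].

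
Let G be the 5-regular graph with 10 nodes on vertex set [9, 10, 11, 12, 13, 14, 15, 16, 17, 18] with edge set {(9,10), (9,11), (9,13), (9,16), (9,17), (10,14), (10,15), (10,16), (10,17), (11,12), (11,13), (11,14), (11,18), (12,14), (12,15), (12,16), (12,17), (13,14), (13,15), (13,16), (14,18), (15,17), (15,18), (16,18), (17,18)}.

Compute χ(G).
Clique number ω(G) = 3 (lower bound: χ ≥ ω).
The clique on [9, 10, 16] has size 3, forcing χ ≥ 3, and the coloring below uses 3 colors, so χ(G) = 3.
A valid 3-coloring: color 1: [10, 12, 13, 18]; color 2: [9, 14, 15]; color 3: [11, 16, 17].

χ(G) = 3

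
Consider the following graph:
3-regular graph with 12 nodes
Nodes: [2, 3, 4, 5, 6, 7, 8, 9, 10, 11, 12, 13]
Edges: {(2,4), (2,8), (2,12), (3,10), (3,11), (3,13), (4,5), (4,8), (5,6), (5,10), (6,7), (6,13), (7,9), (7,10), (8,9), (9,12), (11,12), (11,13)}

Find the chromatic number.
Clique number ω(G) = 3 (lower bound: χ ≥ ω).
The clique on [2, 4, 8] has size 3, forcing χ ≥ 3, and the coloring below uses 3 colors, so χ(G) = 3.
A valid 3-coloring: color 1: [8, 10, 12, 13]; color 2: [4, 6, 9, 11]; color 3: [2, 3, 5, 7].

χ(G) = 3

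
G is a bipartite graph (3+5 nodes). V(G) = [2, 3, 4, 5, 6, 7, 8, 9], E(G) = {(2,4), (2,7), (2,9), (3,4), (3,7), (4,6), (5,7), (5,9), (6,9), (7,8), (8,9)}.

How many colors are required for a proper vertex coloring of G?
χ(G) = 2

Clique number ω(G) = 2 (lower bound: χ ≥ ω).
The graph is bipartite (no odd cycle), so 2 colors suffice: χ(G) = 2.
A valid 2-coloring: color 1: [4, 7, 9]; color 2: [2, 3, 5, 6, 8].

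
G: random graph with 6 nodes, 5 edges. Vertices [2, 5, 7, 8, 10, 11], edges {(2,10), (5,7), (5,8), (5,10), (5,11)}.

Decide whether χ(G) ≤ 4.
Yes, G is 4-colorable

A valid 4-coloring: color 1: [2, 5]; color 2: [7, 8, 10, 11].
(χ(G) = 2 ≤ 4.)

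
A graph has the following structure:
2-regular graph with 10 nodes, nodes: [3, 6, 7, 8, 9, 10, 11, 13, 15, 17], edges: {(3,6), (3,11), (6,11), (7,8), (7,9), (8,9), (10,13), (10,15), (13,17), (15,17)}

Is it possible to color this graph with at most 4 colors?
A valid 4-coloring: color 1: [3, 7, 13, 15]; color 2: [6, 8, 10, 17]; color 3: [9, 11].
(χ(G) = 3 ≤ 4.)

Yes, G is 4-colorable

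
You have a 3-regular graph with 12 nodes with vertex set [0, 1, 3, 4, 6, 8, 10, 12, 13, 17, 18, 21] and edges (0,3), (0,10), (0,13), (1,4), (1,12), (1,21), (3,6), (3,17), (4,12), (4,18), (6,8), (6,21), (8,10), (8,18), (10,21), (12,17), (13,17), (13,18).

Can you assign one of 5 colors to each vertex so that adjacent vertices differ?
A valid 5-coloring: color 1: [1, 6, 10, 17, 18]; color 2: [3, 4, 8, 13, 21]; color 3: [0, 12].
(χ(G) = 3 ≤ 5.)

Yes, G is 5-colorable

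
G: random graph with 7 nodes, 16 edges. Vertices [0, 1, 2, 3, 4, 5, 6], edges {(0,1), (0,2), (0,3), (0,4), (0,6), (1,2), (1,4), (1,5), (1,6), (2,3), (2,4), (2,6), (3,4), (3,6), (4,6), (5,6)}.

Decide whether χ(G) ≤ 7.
Yes, G is 7-colorable

A valid 7-coloring: color 1: [6]; color 2: [1, 3]; color 3: [2, 5]; color 4: [4]; color 5: [0].
(χ(G) = 5 ≤ 7.)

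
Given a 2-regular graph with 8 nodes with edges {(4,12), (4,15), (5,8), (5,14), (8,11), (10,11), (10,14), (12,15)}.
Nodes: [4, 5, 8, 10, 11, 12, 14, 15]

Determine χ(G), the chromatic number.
χ(G) = 3

Clique number ω(G) = 3 (lower bound: χ ≥ ω).
The clique on [4, 12, 15] has size 3, forcing χ ≥ 3, and the coloring below uses 3 colors, so χ(G) = 3.
A valid 3-coloring: color 1: [4, 5, 11]; color 2: [8, 10, 12]; color 3: [14, 15].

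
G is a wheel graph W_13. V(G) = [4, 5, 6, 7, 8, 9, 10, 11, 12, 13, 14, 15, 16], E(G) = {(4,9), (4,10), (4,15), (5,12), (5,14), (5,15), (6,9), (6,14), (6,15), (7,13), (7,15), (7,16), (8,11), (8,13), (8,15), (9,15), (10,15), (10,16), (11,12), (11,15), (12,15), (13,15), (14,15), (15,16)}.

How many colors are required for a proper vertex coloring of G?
χ(G) = 3

Clique number ω(G) = 3 (lower bound: χ ≥ ω).
The clique on [4, 9, 15] has size 3, forcing χ ≥ 3, and the coloring below uses 3 colors, so χ(G) = 3.
A valid 3-coloring: color 1: [15]; color 2: [7, 8, 9, 10, 12, 14]; color 3: [4, 5, 6, 11, 13, 16].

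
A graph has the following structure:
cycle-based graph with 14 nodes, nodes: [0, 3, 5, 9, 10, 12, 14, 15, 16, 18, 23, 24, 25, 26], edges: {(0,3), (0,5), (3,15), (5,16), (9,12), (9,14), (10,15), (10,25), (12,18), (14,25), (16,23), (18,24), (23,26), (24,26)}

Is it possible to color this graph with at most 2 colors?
A valid 2-coloring: color 1: [3, 5, 10, 12, 14, 23, 24]; color 2: [0, 9, 15, 16, 18, 25, 26].
(χ(G) = 2 ≤ 2.)

Yes, G is 2-colorable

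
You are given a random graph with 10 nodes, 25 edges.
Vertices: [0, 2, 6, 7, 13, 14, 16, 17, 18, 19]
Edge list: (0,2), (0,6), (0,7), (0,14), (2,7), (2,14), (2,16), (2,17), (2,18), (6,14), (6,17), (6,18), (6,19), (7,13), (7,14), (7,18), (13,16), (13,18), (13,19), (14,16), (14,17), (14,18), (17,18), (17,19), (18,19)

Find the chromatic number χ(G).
χ(G) = 4

Clique number ω(G) = 4 (lower bound: χ ≥ ω).
The clique on [6, 17, 18, 19] has size 4, forcing χ ≥ 4, and the coloring below uses 4 colors, so χ(G) = 4.
A valid 4-coloring: color 1: [14, 19]; color 2: [0, 16, 18]; color 3: [2, 6, 13]; color 4: [7, 17].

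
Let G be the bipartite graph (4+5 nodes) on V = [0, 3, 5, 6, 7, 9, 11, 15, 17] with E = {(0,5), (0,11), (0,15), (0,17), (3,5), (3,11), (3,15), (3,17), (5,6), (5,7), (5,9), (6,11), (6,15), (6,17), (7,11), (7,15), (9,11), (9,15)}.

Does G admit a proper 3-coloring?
Yes, G is 3-colorable

A valid 3-coloring: color 1: [5, 11, 15, 17]; color 2: [0, 3, 6, 7, 9].
(χ(G) = 2 ≤ 3.)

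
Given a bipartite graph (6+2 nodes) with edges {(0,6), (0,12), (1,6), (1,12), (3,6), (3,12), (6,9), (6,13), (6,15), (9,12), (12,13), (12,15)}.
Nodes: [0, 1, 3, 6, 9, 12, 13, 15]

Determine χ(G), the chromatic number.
χ(G) = 2

Clique number ω(G) = 2 (lower bound: χ ≥ ω).
The graph is bipartite (no odd cycle), so 2 colors suffice: χ(G) = 2.
A valid 2-coloring: color 1: [6, 12]; color 2: [0, 1, 3, 9, 13, 15].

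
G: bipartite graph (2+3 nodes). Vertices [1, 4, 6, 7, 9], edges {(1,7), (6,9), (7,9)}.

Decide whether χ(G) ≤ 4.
A valid 4-coloring: color 1: [1, 4, 9]; color 2: [6, 7].
(χ(G) = 2 ≤ 4.)

Yes, G is 4-colorable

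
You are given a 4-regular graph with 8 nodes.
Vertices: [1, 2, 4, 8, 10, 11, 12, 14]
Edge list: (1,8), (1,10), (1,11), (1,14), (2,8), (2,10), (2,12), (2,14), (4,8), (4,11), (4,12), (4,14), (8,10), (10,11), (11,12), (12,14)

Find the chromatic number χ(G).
Clique number ω(G) = 3 (lower bound: χ ≥ ω).
The clique on [1, 8, 10] has size 3, forcing χ ≥ 3, and the coloring below uses 3 colors, so χ(G) = 3.
A valid 3-coloring: color 1: [8, 11, 14]; color 2: [1, 2, 4]; color 3: [10, 12].

χ(G) = 3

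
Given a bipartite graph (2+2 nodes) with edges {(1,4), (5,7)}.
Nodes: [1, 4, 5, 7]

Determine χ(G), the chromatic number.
χ(G) = 2

Clique number ω(G) = 2 (lower bound: χ ≥ ω).
The graph is bipartite (no odd cycle), so 2 colors suffice: χ(G) = 2.
A valid 2-coloring: color 1: [4, 7]; color 2: [1, 5].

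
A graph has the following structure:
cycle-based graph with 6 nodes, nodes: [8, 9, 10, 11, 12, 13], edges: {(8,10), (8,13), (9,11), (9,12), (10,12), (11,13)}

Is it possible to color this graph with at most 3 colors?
A valid 3-coloring: color 1: [9, 10, 13]; color 2: [8, 11, 12].
(χ(G) = 2 ≤ 3.)

Yes, G is 3-colorable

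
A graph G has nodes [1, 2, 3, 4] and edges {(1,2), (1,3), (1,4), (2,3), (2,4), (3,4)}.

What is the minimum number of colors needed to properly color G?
Clique number ω(G) = 4 (lower bound: χ ≥ ω).
The clique on [1, 2, 3, 4] has size 4, forcing χ ≥ 4, and the coloring below uses 4 colors, so χ(G) = 4.
A valid 4-coloring: color 1: [2]; color 2: [4]; color 3: [1]; color 4: [3].

χ(G) = 4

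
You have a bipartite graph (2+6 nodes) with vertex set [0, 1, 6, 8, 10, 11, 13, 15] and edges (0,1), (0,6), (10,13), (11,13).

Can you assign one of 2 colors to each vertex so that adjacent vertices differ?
A valid 2-coloring: color 1: [0, 8, 13, 15]; color 2: [1, 6, 10, 11].
(χ(G) = 2 ≤ 2.)

Yes, G is 2-colorable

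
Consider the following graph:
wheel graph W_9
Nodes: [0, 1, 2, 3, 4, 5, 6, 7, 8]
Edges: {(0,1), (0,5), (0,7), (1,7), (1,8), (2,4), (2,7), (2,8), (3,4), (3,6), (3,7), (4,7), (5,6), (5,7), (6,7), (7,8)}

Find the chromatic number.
χ(G) = 3

Clique number ω(G) = 3 (lower bound: χ ≥ ω).
The clique on [0, 1, 7] has size 3, forcing χ ≥ 3, and the coloring below uses 3 colors, so χ(G) = 3.
A valid 3-coloring: color 1: [7]; color 2: [0, 4, 6, 8]; color 3: [1, 2, 3, 5].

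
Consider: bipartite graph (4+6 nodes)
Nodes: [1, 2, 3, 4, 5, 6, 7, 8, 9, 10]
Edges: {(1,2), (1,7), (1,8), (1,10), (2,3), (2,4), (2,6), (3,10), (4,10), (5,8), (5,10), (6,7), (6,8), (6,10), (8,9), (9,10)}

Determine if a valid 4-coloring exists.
Yes, G is 4-colorable

A valid 4-coloring: color 1: [2, 7, 8, 10]; color 2: [1, 3, 4, 5, 6, 9].
(χ(G) = 2 ≤ 4.)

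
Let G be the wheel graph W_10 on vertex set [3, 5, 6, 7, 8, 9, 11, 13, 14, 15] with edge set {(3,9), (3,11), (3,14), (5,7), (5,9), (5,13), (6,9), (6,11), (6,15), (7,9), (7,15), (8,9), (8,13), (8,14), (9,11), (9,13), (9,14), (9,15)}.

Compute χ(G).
χ(G) = 4

Clique number ω(G) = 3 (lower bound: χ ≥ ω).
Odd cycle [5, 7, 15, 6, 11, 3, 14, 8, 13] needs 3 colors (χ ≥ 3).
Vertex 9 is adjacent to every vertex of [3, 5, 6, 7, 8, 11, 13, 14, 15], which already need 3 colors among themselves, so 9 needs a new color (χ ≥ 4).
The coloring below uses 4 colors, so χ(G) = 4.
A valid 4-coloring: color 1: [9]; color 2: [5, 8, 11, 15]; color 3: [3, 6, 7, 13]; color 4: [14].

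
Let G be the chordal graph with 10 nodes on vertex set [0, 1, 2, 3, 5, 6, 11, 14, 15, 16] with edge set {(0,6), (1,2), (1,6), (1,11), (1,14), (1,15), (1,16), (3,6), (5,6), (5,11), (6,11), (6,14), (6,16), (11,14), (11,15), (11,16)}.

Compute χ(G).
Clique number ω(G) = 4 (lower bound: χ ≥ ω).
The clique on [1, 6, 11, 16] has size 4, forcing χ ≥ 4, and the coloring below uses 4 colors, so χ(G) = 4.
A valid 4-coloring: color 1: [2, 6, 15]; color 2: [0, 3, 11]; color 3: [1, 5]; color 4: [14, 16].

χ(G) = 4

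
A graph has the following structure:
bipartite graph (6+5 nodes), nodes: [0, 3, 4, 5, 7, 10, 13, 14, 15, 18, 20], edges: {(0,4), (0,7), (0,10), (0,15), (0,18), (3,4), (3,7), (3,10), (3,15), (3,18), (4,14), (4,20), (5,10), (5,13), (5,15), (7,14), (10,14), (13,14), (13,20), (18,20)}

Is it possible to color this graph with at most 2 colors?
Yes, G is 2-colorable

A valid 2-coloring: color 1: [0, 3, 5, 14, 20]; color 2: [4, 7, 10, 13, 15, 18].
(χ(G) = 2 ≤ 2.)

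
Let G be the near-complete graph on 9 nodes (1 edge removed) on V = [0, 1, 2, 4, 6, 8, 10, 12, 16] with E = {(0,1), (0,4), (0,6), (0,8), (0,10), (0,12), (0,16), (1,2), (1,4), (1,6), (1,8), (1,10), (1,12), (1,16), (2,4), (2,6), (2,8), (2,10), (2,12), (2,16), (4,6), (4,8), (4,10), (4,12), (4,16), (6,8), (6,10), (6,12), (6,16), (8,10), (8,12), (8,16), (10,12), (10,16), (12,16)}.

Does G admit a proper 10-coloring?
Yes, G is 10-colorable

A valid 10-coloring: color 1: [16]; color 2: [12]; color 3: [1]; color 4: [10]; color 5: [6]; color 6: [8]; color 7: [4]; color 8: [0, 2].
(χ(G) = 8 ≤ 10.)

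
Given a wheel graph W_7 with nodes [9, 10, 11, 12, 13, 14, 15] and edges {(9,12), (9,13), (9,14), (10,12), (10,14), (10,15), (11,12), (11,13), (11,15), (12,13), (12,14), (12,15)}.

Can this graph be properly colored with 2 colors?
No, G is not 2-colorable

The clique on vertices [9, 12, 13] has size 3 > 2, so it alone needs 3 colors.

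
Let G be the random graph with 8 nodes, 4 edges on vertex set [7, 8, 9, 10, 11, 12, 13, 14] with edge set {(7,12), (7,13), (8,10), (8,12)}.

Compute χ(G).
Clique number ω(G) = 2 (lower bound: χ ≥ ω).
The graph is bipartite (no odd cycle), so 2 colors suffice: χ(G) = 2.
A valid 2-coloring: color 1: [7, 8, 9, 11, 14]; color 2: [10, 12, 13].

χ(G) = 2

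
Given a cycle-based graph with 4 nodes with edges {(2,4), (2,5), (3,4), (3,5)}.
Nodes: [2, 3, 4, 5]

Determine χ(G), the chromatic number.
Clique number ω(G) = 2 (lower bound: χ ≥ ω).
The graph is bipartite (no odd cycle), so 2 colors suffice: χ(G) = 2.
A valid 2-coloring: color 1: [2, 3]; color 2: [4, 5].

χ(G) = 2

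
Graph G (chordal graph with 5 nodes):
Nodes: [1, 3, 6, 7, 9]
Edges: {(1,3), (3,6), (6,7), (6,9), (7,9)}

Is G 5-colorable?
A valid 5-coloring: color 1: [1, 6]; color 2: [3, 7]; color 3: [9].
(χ(G) = 3 ≤ 5.)

Yes, G is 5-colorable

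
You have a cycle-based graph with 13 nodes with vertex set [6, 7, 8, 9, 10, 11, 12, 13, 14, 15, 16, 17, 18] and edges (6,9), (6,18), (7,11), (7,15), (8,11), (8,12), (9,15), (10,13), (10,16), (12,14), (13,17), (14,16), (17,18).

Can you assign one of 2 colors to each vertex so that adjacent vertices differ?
Odd cycle [13, 17, 18, 6, 9, 15, 7, 11, 8, 12, 14, 16, 10] needs 3 colors (χ ≥ 3).
Hence χ(G) ≥ 3 > 2, so no proper 2-coloring exists.

No, G is not 2-colorable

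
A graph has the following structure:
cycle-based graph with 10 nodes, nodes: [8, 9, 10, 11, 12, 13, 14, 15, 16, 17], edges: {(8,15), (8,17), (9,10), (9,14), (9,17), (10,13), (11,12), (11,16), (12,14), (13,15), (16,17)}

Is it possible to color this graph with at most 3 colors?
A valid 3-coloring: color 1: [8, 9, 12, 13, 16]; color 2: [10, 11, 14, 15, 17].
(χ(G) = 2 ≤ 3.)

Yes, G is 3-colorable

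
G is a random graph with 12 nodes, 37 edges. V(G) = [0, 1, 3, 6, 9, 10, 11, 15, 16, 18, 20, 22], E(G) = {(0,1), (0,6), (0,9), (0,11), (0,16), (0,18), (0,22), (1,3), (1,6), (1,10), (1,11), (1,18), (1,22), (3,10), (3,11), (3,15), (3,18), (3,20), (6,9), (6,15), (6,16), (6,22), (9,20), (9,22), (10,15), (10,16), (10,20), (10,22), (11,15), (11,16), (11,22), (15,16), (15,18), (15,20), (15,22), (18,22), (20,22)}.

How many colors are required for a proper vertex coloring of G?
χ(G) = 4

Clique number ω(G) = 4 (lower bound: χ ≥ ω).
The clique on [3, 10, 15, 20] has size 4, forcing χ ≥ 4, and the coloring below uses 4 colors, so χ(G) = 4.
A valid 4-coloring: color 1: [3, 16, 22]; color 2: [1, 9, 15]; color 3: [0, 10]; color 4: [6, 11, 18, 20].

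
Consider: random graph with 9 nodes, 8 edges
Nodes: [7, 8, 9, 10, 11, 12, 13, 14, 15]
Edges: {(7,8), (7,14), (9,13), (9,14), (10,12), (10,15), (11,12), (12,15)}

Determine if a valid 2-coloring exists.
No, G is not 2-colorable

The clique on vertices [10, 12, 15] has size 3 > 2, so it alone needs 3 colors.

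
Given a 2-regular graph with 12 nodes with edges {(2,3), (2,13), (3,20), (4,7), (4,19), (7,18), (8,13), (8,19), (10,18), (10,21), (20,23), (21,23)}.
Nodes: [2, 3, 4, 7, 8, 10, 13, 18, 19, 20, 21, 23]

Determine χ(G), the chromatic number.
Clique number ω(G) = 2 (lower bound: χ ≥ ω).
The graph is bipartite (no odd cycle), so 2 colors suffice: χ(G) = 2.
A valid 2-coloring: color 1: [2, 4, 8, 18, 20, 21]; color 2: [3, 7, 10, 13, 19, 23].

χ(G) = 2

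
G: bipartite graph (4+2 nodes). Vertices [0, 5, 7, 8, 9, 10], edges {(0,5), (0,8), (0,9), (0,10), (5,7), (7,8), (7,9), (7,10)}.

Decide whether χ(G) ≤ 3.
Yes, G is 3-colorable

A valid 3-coloring: color 1: [0, 7]; color 2: [5, 8, 9, 10].
(χ(G) = 2 ≤ 3.)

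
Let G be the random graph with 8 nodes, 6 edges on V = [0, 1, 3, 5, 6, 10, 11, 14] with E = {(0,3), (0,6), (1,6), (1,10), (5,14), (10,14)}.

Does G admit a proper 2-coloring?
Yes, G is 2-colorable

A valid 2-coloring: color 1: [0, 1, 11, 14]; color 2: [3, 5, 6, 10].
(χ(G) = 2 ≤ 2.)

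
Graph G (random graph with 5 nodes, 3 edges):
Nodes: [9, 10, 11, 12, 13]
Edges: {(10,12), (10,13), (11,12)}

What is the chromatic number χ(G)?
χ(G) = 2

Clique number ω(G) = 2 (lower bound: χ ≥ ω).
The graph is bipartite (no odd cycle), so 2 colors suffice: χ(G) = 2.
A valid 2-coloring: color 1: [9, 10, 11]; color 2: [12, 13].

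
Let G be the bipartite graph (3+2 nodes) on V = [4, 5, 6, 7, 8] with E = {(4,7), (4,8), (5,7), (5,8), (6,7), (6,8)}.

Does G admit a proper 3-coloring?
A valid 3-coloring: color 1: [7, 8]; color 2: [4, 5, 6].
(χ(G) = 2 ≤ 3.)

Yes, G is 3-colorable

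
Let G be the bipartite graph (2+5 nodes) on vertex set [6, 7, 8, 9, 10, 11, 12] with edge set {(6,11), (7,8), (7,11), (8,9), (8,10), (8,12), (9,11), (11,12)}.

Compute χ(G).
Clique number ω(G) = 2 (lower bound: χ ≥ ω).
The graph is bipartite (no odd cycle), so 2 colors suffice: χ(G) = 2.
A valid 2-coloring: color 1: [8, 11]; color 2: [6, 7, 9, 10, 12].

χ(G) = 2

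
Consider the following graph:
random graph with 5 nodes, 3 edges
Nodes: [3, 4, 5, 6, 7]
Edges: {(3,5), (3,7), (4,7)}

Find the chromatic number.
χ(G) = 2

Clique number ω(G) = 2 (lower bound: χ ≥ ω).
The graph is bipartite (no odd cycle), so 2 colors suffice: χ(G) = 2.
A valid 2-coloring: color 1: [5, 6, 7]; color 2: [3, 4].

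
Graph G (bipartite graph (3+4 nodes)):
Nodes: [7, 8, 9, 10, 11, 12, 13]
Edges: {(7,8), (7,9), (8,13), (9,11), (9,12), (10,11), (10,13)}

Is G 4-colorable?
Yes, G is 4-colorable

A valid 4-coloring: color 1: [8, 9, 10]; color 2: [7, 11, 12, 13].
(χ(G) = 2 ≤ 4.)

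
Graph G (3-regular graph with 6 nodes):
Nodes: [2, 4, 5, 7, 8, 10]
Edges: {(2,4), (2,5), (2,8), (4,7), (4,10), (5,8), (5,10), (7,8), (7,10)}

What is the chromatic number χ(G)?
χ(G) = 3

Clique number ω(G) = 3 (lower bound: χ ≥ ω).
The clique on [2, 5, 8] has size 3, forcing χ ≥ 3, and the coloring below uses 3 colors, so χ(G) = 3.
A valid 3-coloring: color 1: [8, 10]; color 2: [2, 7]; color 3: [4, 5].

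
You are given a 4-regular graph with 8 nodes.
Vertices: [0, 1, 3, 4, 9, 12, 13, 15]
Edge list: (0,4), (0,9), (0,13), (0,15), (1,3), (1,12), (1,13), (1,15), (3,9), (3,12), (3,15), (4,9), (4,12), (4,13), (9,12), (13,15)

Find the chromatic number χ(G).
χ(G) = 4

Clique number ω(G) = 3 (lower bound: χ ≥ ω).
Suppose a proper 3-coloring c exists. The clique [0, 4, 9] takes 3 distinct colors; by symmetry let c(0) = 1, c(4) = 2, c(9) = 3.
- Vertex 12: neighbors [4, 9] already have colors [2, 3] ⇒ c(12) = 1.
- Vertex 3: neighbors [12, 9] already have colors [1, 3] ⇒ c(3) = 2.
- Vertex 1: neighbors [12, 3] already have colors [1, 2] ⇒ c(1) = 3.
- Vertex 13: neighbors [0, 4, 1] already have colors [1, 2, 3] — all 3 colors blocked. Contradiction.
The forced assignments end in a contradiction, so G has no proper 3-coloring (χ ≥ 4).
The coloring below uses 4 colors, so χ(G) = 4.
A valid 4-coloring: color 1: [12, 13]; color 2: [0, 1]; color 3: [9, 15]; color 4: [3, 4].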